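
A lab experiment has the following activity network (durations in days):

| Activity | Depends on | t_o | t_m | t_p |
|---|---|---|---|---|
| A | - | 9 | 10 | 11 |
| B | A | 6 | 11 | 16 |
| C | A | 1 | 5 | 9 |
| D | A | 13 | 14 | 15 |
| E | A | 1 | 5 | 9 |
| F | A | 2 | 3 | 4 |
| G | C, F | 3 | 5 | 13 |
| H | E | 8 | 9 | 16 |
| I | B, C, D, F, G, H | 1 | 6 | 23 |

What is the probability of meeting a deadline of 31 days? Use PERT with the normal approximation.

te_A = (9 + 4·10 + 11)/6 = 60/6 = 10; σ²_A = ((11−9)/6)² = 0.111
te_B = (6 + 4·11 + 16)/6 = 66/6 = 11; σ²_B = ((16−6)/6)² = 2.778
te_C = (1 + 4·5 + 9)/6 = 30/6 = 5; σ²_C = ((9−1)/6)² = 1.778
te_D = (13 + 4·14 + 15)/6 = 84/6 = 14; σ²_D = ((15−13)/6)² = 0.111
te_E = (1 + 4·5 + 9)/6 = 30/6 = 5; σ²_E = ((9−1)/6)² = 1.778
te_F = (2 + 4·3 + 4)/6 = 18/6 = 3; σ²_F = ((4−2)/6)² = 0.111
te_G = (3 + 4·5 + 13)/6 = 36/6 = 6; σ²_G = ((13−3)/6)² = 2.778
te_H = (8 + 4·9 + 16)/6 = 60/6 = 10; σ²_H = ((16−8)/6)² = 1.778
te_I = (1 + 4·6 + 23)/6 = 48/6 = 8; σ²_I = ((23−1)/6)² = 13.444

Forward pass:
ES_A = 0; EF_A = 10
ES_B = 10; EF_B = 10+11 = 21
ES_C = 10; EF_C = 10+5 = 15
ES_D = 10; EF_D = 10+14 = 24
ES_E = 10; EF_E = 10+5 = 15
ES_F = 10; EF_F = 10+3 = 13
ES_G = max(EF_C=15, EF_F=13) = 15; EF_G = 15+6 = 21
ES_H = 15; EF_H = 15+10 = 25
ES_I = max(EF_B=21, EF_C=15, EF_D=24, EF_F=13, EF_G=21, EF_H=25) = 25; EF_I = 25+8 = 33
Expected project duration μ = 33 days. Critical path: A → E → H → I.

Variance along critical path = 0.111 + 1.778 + 1.778 + 13.444 = 17.111; σ = √17.111 = 4.137 days.
Z = (31 − 33) / 4.137 = -0.483
P(T ≤ 31) = Φ(-0.483) ≈ 0.314

0.314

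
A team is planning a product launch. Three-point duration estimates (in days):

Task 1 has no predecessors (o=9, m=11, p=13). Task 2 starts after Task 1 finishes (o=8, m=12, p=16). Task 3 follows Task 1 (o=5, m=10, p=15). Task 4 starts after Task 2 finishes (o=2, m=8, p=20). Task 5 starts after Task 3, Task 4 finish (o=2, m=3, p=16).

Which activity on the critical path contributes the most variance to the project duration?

te_Task 1 = (9 + 4·11 + 13)/6 = 66/6 = 11; σ²_Task 1 = ((13−9)/6)² = 0.444
te_Task 2 = (8 + 4·12 + 16)/6 = 72/6 = 12; σ²_Task 2 = ((16−8)/6)² = 1.778
te_Task 3 = (5 + 4·10 + 15)/6 = 60/6 = 10; σ²_Task 3 = ((15−5)/6)² = 2.778
te_Task 4 = (2 + 4·8 + 20)/6 = 54/6 = 9; σ²_Task 4 = ((20−2)/6)² = 9.000
te_Task 5 = (2 + 4·3 + 16)/6 = 30/6 = 5; σ²_Task 5 = ((16−2)/6)² = 5.444

Forward pass:
ES_Task 1 = 0; EF_Task 1 = 11
ES_Task 2 = 11; EF_Task 2 = 11+12 = 23
ES_Task 3 = 11; EF_Task 3 = 11+10 = 21
ES_Task 4 = 23; EF_Task 4 = 23+9 = 32
ES_Task 5 = max(EF_Task 3=21, EF_Task 4=32) = 32; EF_Task 5 = 32+5 = 37
Expected project duration μ = 37 days. Critical path: Task 1 → Task 2 → Task 4 → Task 5.

Variances on critical path: σ²_Task 1=0.444, σ²_Task 2=1.778, σ²_Task 4=9.000, σ²_Task 5=5.444.
Largest is σ²_Task 4 = 9.000.

Task 4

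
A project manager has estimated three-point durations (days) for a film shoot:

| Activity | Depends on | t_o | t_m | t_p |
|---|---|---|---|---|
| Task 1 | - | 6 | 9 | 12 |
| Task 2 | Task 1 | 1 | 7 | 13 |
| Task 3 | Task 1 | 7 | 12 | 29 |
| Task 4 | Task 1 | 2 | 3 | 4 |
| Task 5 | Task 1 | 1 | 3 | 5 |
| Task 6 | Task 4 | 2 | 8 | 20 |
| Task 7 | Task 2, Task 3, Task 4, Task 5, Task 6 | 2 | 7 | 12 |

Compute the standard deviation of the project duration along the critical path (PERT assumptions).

te_Task 1 = (6 + 4·9 + 12)/6 = 54/6 = 9; σ²_Task 1 = ((12−6)/6)² = 1.000
te_Task 2 = (1 + 4·7 + 13)/6 = 42/6 = 7; σ²_Task 2 = ((13−1)/6)² = 4.000
te_Task 3 = (7 + 4·12 + 29)/6 = 84/6 = 14; σ²_Task 3 = ((29−7)/6)² = 13.444
te_Task 4 = (2 + 4·3 + 4)/6 = 18/6 = 3; σ²_Task 4 = ((4−2)/6)² = 0.111
te_Task 5 = (1 + 4·3 + 5)/6 = 18/6 = 3; σ²_Task 5 = ((5−1)/6)² = 0.444
te_Task 6 = (2 + 4·8 + 20)/6 = 54/6 = 9; σ²_Task 6 = ((20−2)/6)² = 9.000
te_Task 7 = (2 + 4·7 + 12)/6 = 42/6 = 7; σ²_Task 7 = ((12−2)/6)² = 2.778

Forward pass:
ES_Task 1 = 0; EF_Task 1 = 9
ES_Task 2 = 9; EF_Task 2 = 9+7 = 16
ES_Task 3 = 9; EF_Task 3 = 9+14 = 23
ES_Task 4 = 9; EF_Task 4 = 9+3 = 12
ES_Task 5 = 9; EF_Task 5 = 9+3 = 12
ES_Task 6 = 12; EF_Task 6 = 12+9 = 21
ES_Task 7 = max(EF_Task 2=16, EF_Task 3=23, EF_Task 4=12, EF_Task 5=12, EF_Task 6=21) = 23; EF_Task 7 = 23+7 = 30
Expected project duration μ = 30 days. Critical path: Task 1 → Task 3 → Task 7.

Variance along critical path = 1.000 + 13.444 + 2.778 = 17.222
σ = √17.222 = 4.150 days

4.15 days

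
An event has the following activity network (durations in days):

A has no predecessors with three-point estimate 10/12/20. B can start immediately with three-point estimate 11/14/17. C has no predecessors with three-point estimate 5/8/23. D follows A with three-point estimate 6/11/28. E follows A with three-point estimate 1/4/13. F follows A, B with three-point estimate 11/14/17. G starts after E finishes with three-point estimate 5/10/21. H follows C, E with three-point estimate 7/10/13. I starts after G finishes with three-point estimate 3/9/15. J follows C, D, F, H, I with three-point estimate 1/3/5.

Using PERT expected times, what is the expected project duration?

te_A = (10 + 4·12 + 20)/6 = 78/6 = 13
te_B = (11 + 4·14 + 17)/6 = 84/6 = 14
te_C = (5 + 4·8 + 23)/6 = 60/6 = 10
te_D = (6 + 4·11 + 28)/6 = 78/6 = 13
te_E = (1 + 4·4 + 13)/6 = 30/6 = 5
te_F = (11 + 4·14 + 17)/6 = 84/6 = 14
te_G = (5 + 4·10 + 21)/6 = 66/6 = 11
te_H = (7 + 4·10 + 13)/6 = 60/6 = 10
te_I = (3 + 4·9 + 15)/6 = 54/6 = 9
te_J = (1 + 4·3 + 5)/6 = 18/6 = 3

Forward pass:
ES_A = 0; EF_A = 13
ES_B = 0; EF_B = 14
ES_C = 0; EF_C = 10
ES_D = 13; EF_D = 13+13 = 26
ES_E = 13; EF_E = 13+5 = 18
ES_F = max(EF_A=13, EF_B=14) = 14; EF_F = 14+14 = 28
ES_G = 18; EF_G = 18+11 = 29
ES_H = max(EF_C=10, EF_E=18) = 18; EF_H = 18+10 = 28
ES_I = 29; EF_I = 29+9 = 38
ES_J = max(EF_C=10, EF_D=26, EF_F=28, EF_H=28, EF_I=38) = 38; EF_J = 38+3 = 41
Expected project duration μ = 41 days. Critical path: A → E → G → I → J.

41 days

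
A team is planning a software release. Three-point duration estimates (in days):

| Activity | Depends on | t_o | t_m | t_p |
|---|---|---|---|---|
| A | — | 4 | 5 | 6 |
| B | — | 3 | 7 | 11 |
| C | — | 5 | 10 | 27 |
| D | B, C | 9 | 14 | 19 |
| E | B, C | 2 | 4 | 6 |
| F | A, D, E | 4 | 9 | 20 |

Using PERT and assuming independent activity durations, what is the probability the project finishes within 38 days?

te_A = (4 + 4·5 + 6)/6 = 30/6 = 5; σ²_A = ((6−4)/6)² = 0.111
te_B = (3 + 4·7 + 11)/6 = 42/6 = 7; σ²_B = ((11−3)/6)² = 1.778
te_C = (5 + 4·10 + 27)/6 = 72/6 = 12; σ²_C = ((27−5)/6)² = 13.444
te_D = (9 + 4·14 + 19)/6 = 84/6 = 14; σ²_D = ((19−9)/6)² = 2.778
te_E = (2 + 4·4 + 6)/6 = 24/6 = 4; σ²_E = ((6−2)/6)² = 0.444
te_F = (4 + 4·9 + 20)/6 = 60/6 = 10; σ²_F = ((20−4)/6)² = 7.111

Forward pass:
ES_A = 0; EF_A = 5
ES_B = 0; EF_B = 7
ES_C = 0; EF_C = 12
ES_D = max(EF_B=7, EF_C=12) = 12; EF_D = 12+14 = 26
ES_E = max(EF_B=7, EF_C=12) = 12; EF_E = 12+4 = 16
ES_F = max(EF_A=5, EF_D=26, EF_E=16) = 26; EF_F = 26+10 = 36
Expected project duration μ = 36 days. Critical path: C → D → F.

Variance along critical path = 13.444 + 2.778 + 7.111 = 23.333; σ = √23.333 = 4.830 days.
Z = (38 − 36) / 4.830 = 0.414
P(T ≤ 38) = Φ(0.414) ≈ 0.661

0.661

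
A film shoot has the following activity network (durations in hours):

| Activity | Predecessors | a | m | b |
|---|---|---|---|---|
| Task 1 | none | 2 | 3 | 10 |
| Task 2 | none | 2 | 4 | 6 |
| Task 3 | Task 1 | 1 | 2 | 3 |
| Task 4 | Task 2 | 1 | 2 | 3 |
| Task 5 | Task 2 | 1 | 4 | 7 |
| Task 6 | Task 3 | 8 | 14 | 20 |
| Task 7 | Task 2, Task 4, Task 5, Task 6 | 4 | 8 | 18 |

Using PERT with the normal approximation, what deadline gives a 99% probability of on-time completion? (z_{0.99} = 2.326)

36.8 hours

te_Task 1 = (2 + 4·3 + 10)/6 = 24/6 = 4; σ²_Task 1 = ((10−2)/6)² = 1.778
te_Task 2 = (2 + 4·4 + 6)/6 = 24/6 = 4; σ²_Task 2 = ((6−2)/6)² = 0.444
te_Task 3 = (1 + 4·2 + 3)/6 = 12/6 = 2; σ²_Task 3 = ((3−1)/6)² = 0.111
te_Task 4 = (1 + 4·2 + 3)/6 = 12/6 = 2; σ²_Task 4 = ((3−1)/6)² = 0.111
te_Task 5 = (1 + 4·4 + 7)/6 = 24/6 = 4; σ²_Task 5 = ((7−1)/6)² = 1.000
te_Task 6 = (8 + 4·14 + 20)/6 = 84/6 = 14; σ²_Task 6 = ((20−8)/6)² = 4.000
te_Task 7 = (4 + 4·8 + 18)/6 = 54/6 = 9; σ²_Task 7 = ((18−4)/6)² = 5.444

Forward pass:
ES_Task 1 = 0; EF_Task 1 = 4
ES_Task 2 = 0; EF_Task 2 = 4
ES_Task 3 = 4; EF_Task 3 = 4+2 = 6
ES_Task 4 = 4; EF_Task 4 = 4+2 = 6
ES_Task 5 = 4; EF_Task 5 = 4+4 = 8
ES_Task 6 = 6; EF_Task 6 = 6+14 = 20
ES_Task 7 = max(EF_Task 2=4, EF_Task 4=6, EF_Task 5=8, EF_Task 6=20) = 20; EF_Task 7 = 20+9 = 29
Expected project duration μ = 29 hours. Critical path: Task 1 → Task 3 → Task 6 → Task 7.

Variance along critical path = 1.778 + 0.111 + 4.000 + 5.444 = 11.333; σ = 3.367 hours.
D = μ + z·σ = 29 + 2.326·3.367 = 36.8 hours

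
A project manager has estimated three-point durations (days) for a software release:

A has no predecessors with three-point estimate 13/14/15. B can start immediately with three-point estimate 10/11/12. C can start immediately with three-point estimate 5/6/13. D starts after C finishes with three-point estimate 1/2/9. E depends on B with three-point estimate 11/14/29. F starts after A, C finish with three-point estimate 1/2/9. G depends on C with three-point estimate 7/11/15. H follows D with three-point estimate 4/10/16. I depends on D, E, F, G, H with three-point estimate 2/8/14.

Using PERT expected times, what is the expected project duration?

35 days

te_A = (13 + 4·14 + 15)/6 = 84/6 = 14
te_B = (10 + 4·11 + 12)/6 = 66/6 = 11
te_C = (5 + 4·6 + 13)/6 = 42/6 = 7
te_D = (1 + 4·2 + 9)/6 = 18/6 = 3
te_E = (11 + 4·14 + 29)/6 = 96/6 = 16
te_F = (1 + 4·2 + 9)/6 = 18/6 = 3
te_G = (7 + 4·11 + 15)/6 = 66/6 = 11
te_H = (4 + 4·10 + 16)/6 = 60/6 = 10
te_I = (2 + 4·8 + 14)/6 = 48/6 = 8

Forward pass:
ES_A = 0; EF_A = 14
ES_B = 0; EF_B = 11
ES_C = 0; EF_C = 7
ES_D = 7; EF_D = 7+3 = 10
ES_E = 11; EF_E = 11+16 = 27
ES_F = max(EF_A=14, EF_C=7) = 14; EF_F = 14+3 = 17
ES_G = 7; EF_G = 7+11 = 18
ES_H = 10; EF_H = 10+10 = 20
ES_I = max(EF_D=10, EF_E=27, EF_F=17, EF_G=18, EF_H=20) = 27; EF_I = 27+8 = 35
Expected project duration μ = 35 days. Critical path: B → E → I.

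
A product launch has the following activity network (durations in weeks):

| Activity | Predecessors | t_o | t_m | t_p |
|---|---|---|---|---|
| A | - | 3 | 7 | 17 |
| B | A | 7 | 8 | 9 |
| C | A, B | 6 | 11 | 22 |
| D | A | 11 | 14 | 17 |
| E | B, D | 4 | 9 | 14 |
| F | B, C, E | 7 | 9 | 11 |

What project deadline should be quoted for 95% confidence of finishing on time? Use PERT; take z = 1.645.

te_A = (3 + 4·7 + 17)/6 = 48/6 = 8; σ²_A = ((17−3)/6)² = 5.444
te_B = (7 + 4·8 + 9)/6 = 48/6 = 8; σ²_B = ((9−7)/6)² = 0.111
te_C = (6 + 4·11 + 22)/6 = 72/6 = 12; σ²_C = ((22−6)/6)² = 7.111
te_D = (11 + 4·14 + 17)/6 = 84/6 = 14; σ²_D = ((17−11)/6)² = 1.000
te_E = (4 + 4·9 + 14)/6 = 54/6 = 9; σ²_E = ((14−4)/6)² = 2.778
te_F = (7 + 4·9 + 11)/6 = 54/6 = 9; σ²_F = ((11−7)/6)² = 0.444

Forward pass:
ES_A = 0; EF_A = 8
ES_B = 8; EF_B = 8+8 = 16
ES_C = max(EF_A=8, EF_B=16) = 16; EF_C = 16+12 = 28
ES_D = 8; EF_D = 8+14 = 22
ES_E = max(EF_B=16, EF_D=22) = 22; EF_E = 22+9 = 31
ES_F = max(EF_B=16, EF_C=28, EF_E=31) = 31; EF_F = 31+9 = 40
Expected project duration μ = 40 weeks. Critical path: A → D → E → F.

Variance along critical path = 5.444 + 1.000 + 2.778 + 0.444 = 9.667; σ = 3.109 weeks.
D = μ + z·σ = 40 + 1.645·3.109 = 45.1 weeks

45.1 weeks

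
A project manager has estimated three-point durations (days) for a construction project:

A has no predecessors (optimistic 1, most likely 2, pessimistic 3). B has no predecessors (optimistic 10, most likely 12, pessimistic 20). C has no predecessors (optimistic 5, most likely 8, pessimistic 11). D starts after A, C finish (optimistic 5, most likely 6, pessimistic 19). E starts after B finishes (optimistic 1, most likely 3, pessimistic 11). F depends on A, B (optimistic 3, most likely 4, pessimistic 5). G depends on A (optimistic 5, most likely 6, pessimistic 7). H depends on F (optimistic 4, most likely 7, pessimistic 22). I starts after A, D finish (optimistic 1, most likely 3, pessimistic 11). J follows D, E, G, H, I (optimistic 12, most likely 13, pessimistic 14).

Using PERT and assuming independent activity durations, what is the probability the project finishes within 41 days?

0.718

te_A = (1 + 4·2 + 3)/6 = 12/6 = 2; σ²_A = ((3−1)/6)² = 0.111
te_B = (10 + 4·12 + 20)/6 = 78/6 = 13; σ²_B = ((20−10)/6)² = 2.778
te_C = (5 + 4·8 + 11)/6 = 48/6 = 8; σ²_C = ((11−5)/6)² = 1.000
te_D = (5 + 4·6 + 19)/6 = 48/6 = 8; σ²_D = ((19−5)/6)² = 5.444
te_E = (1 + 4·3 + 11)/6 = 24/6 = 4; σ²_E = ((11−1)/6)² = 2.778
te_F = (3 + 4·4 + 5)/6 = 24/6 = 4; σ²_F = ((5−3)/6)² = 0.111
te_G = (5 + 4·6 + 7)/6 = 36/6 = 6; σ²_G = ((7−5)/6)² = 0.111
te_H = (4 + 4·7 + 22)/6 = 54/6 = 9; σ²_H = ((22−4)/6)² = 9.000
te_I = (1 + 4·3 + 11)/6 = 24/6 = 4; σ²_I = ((11−1)/6)² = 2.778
te_J = (12 + 4·13 + 14)/6 = 78/6 = 13; σ²_J = ((14−12)/6)² = 0.111

Forward pass:
ES_A = 0; EF_A = 2
ES_B = 0; EF_B = 13
ES_C = 0; EF_C = 8
ES_D = max(EF_A=2, EF_C=8) = 8; EF_D = 8+8 = 16
ES_E = 13; EF_E = 13+4 = 17
ES_F = max(EF_A=2, EF_B=13) = 13; EF_F = 13+4 = 17
ES_G = 2; EF_G = 2+6 = 8
ES_H = 17; EF_H = 17+9 = 26
ES_I = max(EF_A=2, EF_D=16) = 16; EF_I = 16+4 = 20
ES_J = max(EF_D=16, EF_E=17, EF_G=8, EF_H=26, EF_I=20) = 26; EF_J = 26+13 = 39
Expected project duration μ = 39 days. Critical path: B → F → H → J.

Variance along critical path = 2.778 + 0.111 + 9.000 + 0.111 = 12.000; σ = √12.000 = 3.464 days.
Z = (41 − 39) / 3.464 = 0.577
P(T ≤ 41) = Φ(0.577) ≈ 0.718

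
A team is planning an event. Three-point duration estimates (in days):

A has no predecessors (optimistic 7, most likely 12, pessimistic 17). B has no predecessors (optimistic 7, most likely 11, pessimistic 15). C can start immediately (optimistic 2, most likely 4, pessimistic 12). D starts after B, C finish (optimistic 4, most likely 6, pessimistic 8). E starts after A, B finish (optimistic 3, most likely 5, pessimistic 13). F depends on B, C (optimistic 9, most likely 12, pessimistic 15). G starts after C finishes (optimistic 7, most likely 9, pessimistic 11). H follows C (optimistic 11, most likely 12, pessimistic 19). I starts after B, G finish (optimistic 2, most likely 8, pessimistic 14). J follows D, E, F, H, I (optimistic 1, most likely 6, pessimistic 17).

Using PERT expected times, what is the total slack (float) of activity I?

te_A = (7 + 4·12 + 17)/6 = 72/6 = 12
te_B = (7 + 4·11 + 15)/6 = 66/6 = 11
te_C = (2 + 4·4 + 12)/6 = 30/6 = 5
te_D = (4 + 4·6 + 8)/6 = 36/6 = 6
te_E = (3 + 4·5 + 13)/6 = 36/6 = 6
te_F = (9 + 4·12 + 15)/6 = 72/6 = 12
te_G = (7 + 4·9 + 11)/6 = 54/6 = 9
te_H = (11 + 4·12 + 19)/6 = 78/6 = 13
te_I = (2 + 4·8 + 14)/6 = 48/6 = 8
te_J = (1 + 4·6 + 17)/6 = 42/6 = 7

Forward pass:
ES_A = 0; EF_A = 12
ES_B = 0; EF_B = 11
ES_C = 0; EF_C = 5
ES_D = max(EF_B=11, EF_C=5) = 11; EF_D = 11+6 = 17
ES_E = max(EF_A=12, EF_B=11) = 12; EF_E = 12+6 = 18
ES_F = max(EF_B=11, EF_C=5) = 11; EF_F = 11+12 = 23
ES_G = 5; EF_G = 5+9 = 14
ES_H = 5; EF_H = 5+13 = 18
ES_I = max(EF_B=11, EF_G=14) = 14; EF_I = 14+8 = 22
ES_J = max(EF_D=17, EF_E=18, EF_F=23, EF_H=18, EF_I=22) = 23; EF_J = 23+7 = 30
Expected project duration μ = 30 days. Critical path: B → F → J.

Backward pass:
LF_J = 30; LS_J = 30−7 = 23
LF_I = LS_J = 23; LS_I = 23−8 = 15
LF_H = LS_J = 23; LS_H = 23−13 = 10
LF_G = LS_I = 15; LS_G = 15−9 = 6
LF_F = LS_J = 23; LS_F = 23−12 = 11
LF_E = LS_J = 23; LS_E = 23−6 = 17
LF_D = LS_J = 23; LS_D = 23−6 = 17
LF_C = min(LS_D=17, LS_F=11, LS_G=6, LS_H=10) = 6; LS_C = 6−5 = 1
LF_B = min(LS_D=17, LS_E=17, LS_F=11, LS_I=15) = 11; LS_B = 11−11 = 0
LF_A = LS_E = 17; LS_A = 17−12 = 5
Slack_I = LS_I − ES_I = 15 − 14 = 1

1 days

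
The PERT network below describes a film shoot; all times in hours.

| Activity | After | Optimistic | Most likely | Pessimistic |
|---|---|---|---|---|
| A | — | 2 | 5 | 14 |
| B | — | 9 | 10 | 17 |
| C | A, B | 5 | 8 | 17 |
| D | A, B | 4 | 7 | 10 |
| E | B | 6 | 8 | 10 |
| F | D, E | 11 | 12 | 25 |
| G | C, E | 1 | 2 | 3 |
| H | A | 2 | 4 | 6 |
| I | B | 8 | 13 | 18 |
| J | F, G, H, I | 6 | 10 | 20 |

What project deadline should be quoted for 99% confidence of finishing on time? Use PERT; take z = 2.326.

52.4 hours

te_A = (2 + 4·5 + 14)/6 = 36/6 = 6; σ²_A = ((14−2)/6)² = 4.000
te_B = (9 + 4·10 + 17)/6 = 66/6 = 11; σ²_B = ((17−9)/6)² = 1.778
te_C = (5 + 4·8 + 17)/6 = 54/6 = 9; σ²_C = ((17−5)/6)² = 4.000
te_D = (4 + 4·7 + 10)/6 = 42/6 = 7; σ²_D = ((10−4)/6)² = 1.000
te_E = (6 + 4·8 + 10)/6 = 48/6 = 8; σ²_E = ((10−6)/6)² = 0.444
te_F = (11 + 4·12 + 25)/6 = 84/6 = 14; σ²_F = ((25−11)/6)² = 5.444
te_G = (1 + 4·2 + 3)/6 = 12/6 = 2; σ²_G = ((3−1)/6)² = 0.111
te_H = (2 + 4·4 + 6)/6 = 24/6 = 4; σ²_H = ((6−2)/6)² = 0.444
te_I = (8 + 4·13 + 18)/6 = 78/6 = 13; σ²_I = ((18−8)/6)² = 2.778
te_J = (6 + 4·10 + 20)/6 = 66/6 = 11; σ²_J = ((20−6)/6)² = 5.444

Forward pass:
ES_A = 0; EF_A = 6
ES_B = 0; EF_B = 11
ES_C = max(EF_A=6, EF_B=11) = 11; EF_C = 11+9 = 20
ES_D = max(EF_A=6, EF_B=11) = 11; EF_D = 11+7 = 18
ES_E = 11; EF_E = 11+8 = 19
ES_F = max(EF_D=18, EF_E=19) = 19; EF_F = 19+14 = 33
ES_G = max(EF_C=20, EF_E=19) = 20; EF_G = 20+2 = 22
ES_H = 6; EF_H = 6+4 = 10
ES_I = 11; EF_I = 11+13 = 24
ES_J = max(EF_F=33, EF_G=22, EF_H=10, EF_I=24) = 33; EF_J = 33+11 = 44
Expected project duration μ = 44 hours. Critical path: B → E → F → J.

Variance along critical path = 1.778 + 0.444 + 5.444 + 5.444 = 13.111; σ = 3.621 hours.
D = μ + z·σ = 44 + 2.326·3.621 = 52.4 hours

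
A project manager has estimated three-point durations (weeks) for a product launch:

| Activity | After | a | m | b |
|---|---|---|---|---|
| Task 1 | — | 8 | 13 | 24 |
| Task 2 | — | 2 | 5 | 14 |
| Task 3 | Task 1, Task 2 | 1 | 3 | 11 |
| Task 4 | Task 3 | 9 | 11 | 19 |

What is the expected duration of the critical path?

30 weeks

te_Task 1 = (8 + 4·13 + 24)/6 = 84/6 = 14
te_Task 2 = (2 + 4·5 + 14)/6 = 36/6 = 6
te_Task 3 = (1 + 4·3 + 11)/6 = 24/6 = 4
te_Task 4 = (9 + 4·11 + 19)/6 = 72/6 = 12

Forward pass:
ES_Task 1 = 0; EF_Task 1 = 14
ES_Task 2 = 0; EF_Task 2 = 6
ES_Task 3 = max(EF_Task 1=14, EF_Task 2=6) = 14; EF_Task 3 = 14+4 = 18
ES_Task 4 = 18; EF_Task 4 = 18+12 = 30
Expected project duration μ = 30 weeks. Critical path: Task 1 → Task 3 → Task 4.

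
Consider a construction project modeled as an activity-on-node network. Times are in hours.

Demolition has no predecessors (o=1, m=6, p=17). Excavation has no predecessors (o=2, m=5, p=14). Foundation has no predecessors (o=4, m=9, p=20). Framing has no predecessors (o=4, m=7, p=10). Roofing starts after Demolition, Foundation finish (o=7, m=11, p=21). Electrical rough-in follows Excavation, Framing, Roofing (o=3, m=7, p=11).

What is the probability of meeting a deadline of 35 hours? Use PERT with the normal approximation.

0.943

te_Demolition = (1 + 4·6 + 17)/6 = 42/6 = 7; σ²_Demolition = ((17−1)/6)² = 7.111
te_Excavation = (2 + 4·5 + 14)/6 = 36/6 = 6; σ²_Excavation = ((14−2)/6)² = 4.000
te_Foundation = (4 + 4·9 + 20)/6 = 60/6 = 10; σ²_Foundation = ((20−4)/6)² = 7.111
te_Framing = (4 + 4·7 + 10)/6 = 42/6 = 7; σ²_Framing = ((10−4)/6)² = 1.000
te_Roofing = (7 + 4·11 + 21)/6 = 72/6 = 12; σ²_Roofing = ((21−7)/6)² = 5.444
te_Electrical rough-in = (3 + 4·7 + 11)/6 = 42/6 = 7; σ²_Electrical rough-in = ((11−3)/6)² = 1.778

Forward pass:
ES_Demolition = 0; EF_Demolition = 7
ES_Excavation = 0; EF_Excavation = 6
ES_Foundation = 0; EF_Foundation = 10
ES_Framing = 0; EF_Framing = 7
ES_Roofing = max(EF_Demolition=7, EF_Foundation=10) = 10; EF_Roofing = 10+12 = 22
ES_Electrical rough-in = max(EF_Excavation=6, EF_Framing=7, EF_Roofing=22) = 22; EF_Electrical rough-in = 22+7 = 29
Expected project duration μ = 29 hours. Critical path: Foundation → Roofing → Electrical rough-in.

Variance along critical path = 7.111 + 5.444 + 1.778 = 14.333; σ = √14.333 = 3.786 hours.
Z = (35 − 29) / 3.786 = 1.585
P(T ≤ 35) = Φ(1.585) ≈ 0.943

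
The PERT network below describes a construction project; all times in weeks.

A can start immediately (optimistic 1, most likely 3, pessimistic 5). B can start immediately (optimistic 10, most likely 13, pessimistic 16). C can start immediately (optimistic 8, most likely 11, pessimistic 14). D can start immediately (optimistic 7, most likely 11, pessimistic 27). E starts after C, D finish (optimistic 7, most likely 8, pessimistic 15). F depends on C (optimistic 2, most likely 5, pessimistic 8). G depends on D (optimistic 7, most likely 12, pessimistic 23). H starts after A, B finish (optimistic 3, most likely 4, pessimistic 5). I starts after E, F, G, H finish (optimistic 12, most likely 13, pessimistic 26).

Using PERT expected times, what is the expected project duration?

41 weeks

te_A = (1 + 4·3 + 5)/6 = 18/6 = 3
te_B = (10 + 4·13 + 16)/6 = 78/6 = 13
te_C = (8 + 4·11 + 14)/6 = 66/6 = 11
te_D = (7 + 4·11 + 27)/6 = 78/6 = 13
te_E = (7 + 4·8 + 15)/6 = 54/6 = 9
te_F = (2 + 4·5 + 8)/6 = 30/6 = 5
te_G = (7 + 4·12 + 23)/6 = 78/6 = 13
te_H = (3 + 4·4 + 5)/6 = 24/6 = 4
te_I = (12 + 4·13 + 26)/6 = 90/6 = 15

Forward pass:
ES_A = 0; EF_A = 3
ES_B = 0; EF_B = 13
ES_C = 0; EF_C = 11
ES_D = 0; EF_D = 13
ES_E = max(EF_C=11, EF_D=13) = 13; EF_E = 13+9 = 22
ES_F = 11; EF_F = 11+5 = 16
ES_G = 13; EF_G = 13+13 = 26
ES_H = max(EF_A=3, EF_B=13) = 13; EF_H = 13+4 = 17
ES_I = max(EF_E=22, EF_F=16, EF_G=26, EF_H=17) = 26; EF_I = 26+15 = 41
Expected project duration μ = 41 weeks. Critical path: D → G → I.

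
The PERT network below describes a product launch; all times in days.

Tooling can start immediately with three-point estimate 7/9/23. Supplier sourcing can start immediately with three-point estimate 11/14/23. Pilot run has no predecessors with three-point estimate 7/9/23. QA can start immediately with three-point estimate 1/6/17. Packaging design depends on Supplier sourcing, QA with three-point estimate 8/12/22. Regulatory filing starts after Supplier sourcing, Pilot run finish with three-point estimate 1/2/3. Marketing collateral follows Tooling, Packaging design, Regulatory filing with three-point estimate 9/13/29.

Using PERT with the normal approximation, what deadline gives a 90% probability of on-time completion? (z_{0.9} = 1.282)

48.8 days

te_Tooling = (7 + 4·9 + 23)/6 = 66/6 = 11; σ²_Tooling = ((23−7)/6)² = 7.111
te_Supplier sourcing = (11 + 4·14 + 23)/6 = 90/6 = 15; σ²_Supplier sourcing = ((23−11)/6)² = 4.000
te_Pilot run = (7 + 4·9 + 23)/6 = 66/6 = 11; σ²_Pilot run = ((23−7)/6)² = 7.111
te_QA = (1 + 4·6 + 17)/6 = 42/6 = 7; σ²_QA = ((17−1)/6)² = 7.111
te_Packaging design = (8 + 4·12 + 22)/6 = 78/6 = 13; σ²_Packaging design = ((22−8)/6)² = 5.444
te_Regulatory filing = (1 + 4·2 + 3)/6 = 12/6 = 2; σ²_Regulatory filing = ((3−1)/6)² = 0.111
te_Marketing collateral = (9 + 4·13 + 29)/6 = 90/6 = 15; σ²_Marketing collateral = ((29−9)/6)² = 11.111

Forward pass:
ES_Tooling = 0; EF_Tooling = 11
ES_Supplier sourcing = 0; EF_Supplier sourcing = 15
ES_Pilot run = 0; EF_Pilot run = 11
ES_QA = 0; EF_QA = 7
ES_Packaging design = max(EF_Supplier sourcing=15, EF_QA=7) = 15; EF_Packaging design = 15+13 = 28
ES_Regulatory filing = max(EF_Supplier sourcing=15, EF_Pilot run=11) = 15; EF_Regulatory filing = 15+2 = 17
ES_Marketing collateral = max(EF_Tooling=11, EF_Packaging design=28, EF_Regulatory filing=17) = 28; EF_Marketing collateral = 28+15 = 43
Expected project duration μ = 43 days. Critical path: Supplier sourcing → Packaging design → Marketing collateral.

Variance along critical path = 4.000 + 5.444 + 11.111 = 20.556; σ = 4.534 days.
D = μ + z·σ = 43 + 1.282·4.534 = 48.8 days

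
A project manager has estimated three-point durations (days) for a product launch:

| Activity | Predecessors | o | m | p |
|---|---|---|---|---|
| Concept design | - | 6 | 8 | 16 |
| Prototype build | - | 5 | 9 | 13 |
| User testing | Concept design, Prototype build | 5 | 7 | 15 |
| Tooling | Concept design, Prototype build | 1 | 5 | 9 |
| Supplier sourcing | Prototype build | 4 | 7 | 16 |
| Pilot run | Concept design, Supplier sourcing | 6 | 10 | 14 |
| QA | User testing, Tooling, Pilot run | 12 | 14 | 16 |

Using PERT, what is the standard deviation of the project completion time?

te_Concept design = (6 + 4·8 + 16)/6 = 54/6 = 9; σ²_Concept design = ((16−6)/6)² = 2.778
te_Prototype build = (5 + 4·9 + 13)/6 = 54/6 = 9; σ²_Prototype build = ((13−5)/6)² = 1.778
te_User testing = (5 + 4·7 + 15)/6 = 48/6 = 8; σ²_User testing = ((15−5)/6)² = 2.778
te_Tooling = (1 + 4·5 + 9)/6 = 30/6 = 5; σ²_Tooling = ((9−1)/6)² = 1.778
te_Supplier sourcing = (4 + 4·7 + 16)/6 = 48/6 = 8; σ²_Supplier sourcing = ((16−4)/6)² = 4.000
te_Pilot run = (6 + 4·10 + 14)/6 = 60/6 = 10; σ²_Pilot run = ((14−6)/6)² = 1.778
te_QA = (12 + 4·14 + 16)/6 = 84/6 = 14; σ²_QA = ((16−12)/6)² = 0.444

Forward pass:
ES_Concept design = 0; EF_Concept design = 9
ES_Prototype build = 0; EF_Prototype build = 9
ES_User testing = max(EF_Concept design=9, EF_Prototype build=9) = 9; EF_User testing = 9+8 = 17
ES_Tooling = max(EF_Concept design=9, EF_Prototype build=9) = 9; EF_Tooling = 9+5 = 14
ES_Supplier sourcing = 9; EF_Supplier sourcing = 9+8 = 17
ES_Pilot run = max(EF_Concept design=9, EF_Supplier sourcing=17) = 17; EF_Pilot run = 17+10 = 27
ES_QA = max(EF_User testing=17, EF_Tooling=14, EF_Pilot run=27) = 27; EF_QA = 27+14 = 41
Expected project duration μ = 41 days. Critical path: Prototype build → Supplier sourcing → Pilot run → QA.

Variance along critical path = 1.778 + 4.000 + 1.778 + 0.444 = 8.000
σ = √8.000 = 2.828 days

2.83 days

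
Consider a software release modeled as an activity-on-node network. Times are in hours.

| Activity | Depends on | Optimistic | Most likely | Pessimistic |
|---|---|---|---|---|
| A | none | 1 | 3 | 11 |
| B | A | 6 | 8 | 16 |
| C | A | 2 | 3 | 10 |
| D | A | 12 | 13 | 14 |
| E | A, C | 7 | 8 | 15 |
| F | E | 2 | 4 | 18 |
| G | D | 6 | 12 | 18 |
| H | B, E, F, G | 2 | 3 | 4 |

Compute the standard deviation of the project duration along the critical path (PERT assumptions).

te_A = (1 + 4·3 + 11)/6 = 24/6 = 4; σ²_A = ((11−1)/6)² = 2.778
te_B = (6 + 4·8 + 16)/6 = 54/6 = 9; σ²_B = ((16−6)/6)² = 2.778
te_C = (2 + 4·3 + 10)/6 = 24/6 = 4; σ²_C = ((10−2)/6)² = 1.778
te_D = (12 + 4·13 + 14)/6 = 78/6 = 13; σ²_D = ((14−12)/6)² = 0.111
te_E = (7 + 4·8 + 15)/6 = 54/6 = 9; σ²_E = ((15−7)/6)² = 1.778
te_F = (2 + 4·4 + 18)/6 = 36/6 = 6; σ²_F = ((18−2)/6)² = 7.111
te_G = (6 + 4·12 + 18)/6 = 72/6 = 12; σ²_G = ((18−6)/6)² = 4.000
te_H = (2 + 4·3 + 4)/6 = 18/6 = 3; σ²_H = ((4−2)/6)² = 0.111

Forward pass:
ES_A = 0; EF_A = 4
ES_B = 4; EF_B = 4+9 = 13
ES_C = 4; EF_C = 4+4 = 8
ES_D = 4; EF_D = 4+13 = 17
ES_E = max(EF_A=4, EF_C=8) = 8; EF_E = 8+9 = 17
ES_F = 17; EF_F = 17+6 = 23
ES_G = 17; EF_G = 17+12 = 29
ES_H = max(EF_B=13, EF_E=17, EF_F=23, EF_G=29) = 29; EF_H = 29+3 = 32
Expected project duration μ = 32 hours. Critical path: A → D → G → H.

Variance along critical path = 2.778 + 0.111 + 4.000 + 0.111 = 7.000
σ = √7.000 = 2.646 hours

2.65 hours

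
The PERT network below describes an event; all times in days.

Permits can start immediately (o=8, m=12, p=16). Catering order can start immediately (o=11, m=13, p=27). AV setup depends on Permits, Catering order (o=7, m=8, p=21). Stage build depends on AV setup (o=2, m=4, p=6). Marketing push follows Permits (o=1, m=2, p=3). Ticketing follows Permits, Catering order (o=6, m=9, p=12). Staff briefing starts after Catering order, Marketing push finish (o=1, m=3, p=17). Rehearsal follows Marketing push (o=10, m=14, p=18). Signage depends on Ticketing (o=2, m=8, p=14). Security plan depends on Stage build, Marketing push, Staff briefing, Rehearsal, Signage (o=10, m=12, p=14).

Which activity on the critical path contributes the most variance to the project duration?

te_Permits = (8 + 4·12 + 16)/6 = 72/6 = 12; σ²_Permits = ((16−8)/6)² = 1.778
te_Catering order = (11 + 4·13 + 27)/6 = 90/6 = 15; σ²_Catering order = ((27−11)/6)² = 7.111
te_AV setup = (7 + 4·8 + 21)/6 = 60/6 = 10; σ²_AV setup = ((21−7)/6)² = 5.444
te_Stage build = (2 + 4·4 + 6)/6 = 24/6 = 4; σ²_Stage build = ((6−2)/6)² = 0.444
te_Marketing push = (1 + 4·2 + 3)/6 = 12/6 = 2; σ²_Marketing push = ((3−1)/6)² = 0.111
te_Ticketing = (6 + 4·9 + 12)/6 = 54/6 = 9; σ²_Ticketing = ((12−6)/6)² = 1.000
te_Staff briefing = (1 + 4·3 + 17)/6 = 30/6 = 5; σ²_Staff briefing = ((17−1)/6)² = 7.111
te_Rehearsal = (10 + 4·14 + 18)/6 = 84/6 = 14; σ²_Rehearsal = ((18−10)/6)² = 1.778
te_Signage = (2 + 4·8 + 14)/6 = 48/6 = 8; σ²_Signage = ((14−2)/6)² = 4.000
te_Security plan = (10 + 4·12 + 14)/6 = 72/6 = 12; σ²_Security plan = ((14−10)/6)² = 0.444

Forward pass:
ES_Permits = 0; EF_Permits = 12
ES_Catering order = 0; EF_Catering order = 15
ES_AV setup = max(EF_Permits=12, EF_Catering order=15) = 15; EF_AV setup = 15+10 = 25
ES_Stage build = 25; EF_Stage build = 25+4 = 29
ES_Marketing push = 12; EF_Marketing push = 12+2 = 14
ES_Ticketing = max(EF_Permits=12, EF_Catering order=15) = 15; EF_Ticketing = 15+9 = 24
ES_Staff briefing = max(EF_Catering order=15, EF_Marketing push=14) = 15; EF_Staff briefing = 15+5 = 20
ES_Rehearsal = 14; EF_Rehearsal = 14+14 = 28
ES_Signage = 24; EF_Signage = 24+8 = 32
ES_Security plan = max(EF_Stage build=29, EF_Marketing push=14, EF_Staff briefing=20, EF_Rehearsal=28, EF_Signage=32) = 32; EF_Security plan = 32+12 = 44
Expected project duration μ = 44 days. Critical path: Catering order → Ticketing → Signage → Security plan.

Variances on critical path: σ²_Catering order=7.111, σ²_Ticketing=1.000, σ²_Signage=4.000, σ²_Security plan=0.444.
Largest is σ²_Catering order = 7.111.

Catering order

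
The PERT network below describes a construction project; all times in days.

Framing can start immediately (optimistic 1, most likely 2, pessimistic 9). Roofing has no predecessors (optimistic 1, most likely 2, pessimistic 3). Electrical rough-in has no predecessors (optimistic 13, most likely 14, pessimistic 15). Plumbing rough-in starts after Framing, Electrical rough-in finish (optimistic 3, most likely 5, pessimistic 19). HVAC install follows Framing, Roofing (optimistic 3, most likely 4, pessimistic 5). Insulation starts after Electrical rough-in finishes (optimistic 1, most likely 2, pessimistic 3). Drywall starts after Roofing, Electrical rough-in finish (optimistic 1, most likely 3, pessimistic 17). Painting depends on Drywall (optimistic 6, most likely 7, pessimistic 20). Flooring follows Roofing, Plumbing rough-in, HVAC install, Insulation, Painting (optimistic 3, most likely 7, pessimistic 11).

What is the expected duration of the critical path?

te_Framing = (1 + 4·2 + 9)/6 = 18/6 = 3
te_Roofing = (1 + 4·2 + 3)/6 = 12/6 = 2
te_Electrical rough-in = (13 + 4·14 + 15)/6 = 84/6 = 14
te_Plumbing rough-in = (3 + 4·5 + 19)/6 = 42/6 = 7
te_HVAC install = (3 + 4·4 + 5)/6 = 24/6 = 4
te_Insulation = (1 + 4·2 + 3)/6 = 12/6 = 2
te_Drywall = (1 + 4·3 + 17)/6 = 30/6 = 5
te_Painting = (6 + 4·7 + 20)/6 = 54/6 = 9
te_Flooring = (3 + 4·7 + 11)/6 = 42/6 = 7

Forward pass:
ES_Framing = 0; EF_Framing = 3
ES_Roofing = 0; EF_Roofing = 2
ES_Electrical rough-in = 0; EF_Electrical rough-in = 14
ES_Plumbing rough-in = max(EF_Framing=3, EF_Electrical rough-in=14) = 14; EF_Plumbing rough-in = 14+7 = 21
ES_HVAC install = max(EF_Framing=3, EF_Roofing=2) = 3; EF_HVAC install = 3+4 = 7
ES_Insulation = 14; EF_Insulation = 14+2 = 16
ES_Drywall = max(EF_Roofing=2, EF_Electrical rough-in=14) = 14; EF_Drywall = 14+5 = 19
ES_Painting = 19; EF_Painting = 19+9 = 28
ES_Flooring = max(EF_Roofing=2, EF_Plumbing rough-in=21, EF_HVAC install=7, EF_Insulation=16, EF_Painting=28) = 28; EF_Flooring = 28+7 = 35
Expected project duration μ = 35 days. Critical path: Electrical rough-in → Drywall → Painting → Flooring.

35 days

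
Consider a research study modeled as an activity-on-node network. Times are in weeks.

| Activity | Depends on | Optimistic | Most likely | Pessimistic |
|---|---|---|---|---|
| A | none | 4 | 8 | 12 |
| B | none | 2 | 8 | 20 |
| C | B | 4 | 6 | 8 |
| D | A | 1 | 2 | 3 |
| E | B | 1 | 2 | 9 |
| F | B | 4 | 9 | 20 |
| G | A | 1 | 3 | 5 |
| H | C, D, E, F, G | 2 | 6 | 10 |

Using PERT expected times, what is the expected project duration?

te_A = (4 + 4·8 + 12)/6 = 48/6 = 8
te_B = (2 + 4·8 + 20)/6 = 54/6 = 9
te_C = (4 + 4·6 + 8)/6 = 36/6 = 6
te_D = (1 + 4·2 + 3)/6 = 12/6 = 2
te_E = (1 + 4·2 + 9)/6 = 18/6 = 3
te_F = (4 + 4·9 + 20)/6 = 60/6 = 10
te_G = (1 + 4·3 + 5)/6 = 18/6 = 3
te_H = (2 + 4·6 + 10)/6 = 36/6 = 6

Forward pass:
ES_A = 0; EF_A = 8
ES_B = 0; EF_B = 9
ES_C = 9; EF_C = 9+6 = 15
ES_D = 8; EF_D = 8+2 = 10
ES_E = 9; EF_E = 9+3 = 12
ES_F = 9; EF_F = 9+10 = 19
ES_G = 8; EF_G = 8+3 = 11
ES_H = max(EF_C=15, EF_D=10, EF_E=12, EF_F=19, EF_G=11) = 19; EF_H = 19+6 = 25
Expected project duration μ = 25 weeks. Critical path: B → F → H.

25 weeks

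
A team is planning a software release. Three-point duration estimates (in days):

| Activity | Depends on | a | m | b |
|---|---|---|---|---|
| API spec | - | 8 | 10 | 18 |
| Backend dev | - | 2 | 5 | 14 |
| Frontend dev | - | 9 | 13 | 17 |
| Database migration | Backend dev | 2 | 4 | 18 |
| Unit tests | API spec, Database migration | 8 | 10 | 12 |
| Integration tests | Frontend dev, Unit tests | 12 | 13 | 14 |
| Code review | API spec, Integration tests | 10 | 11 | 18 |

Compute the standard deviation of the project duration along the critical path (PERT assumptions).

3.67 days

te_API spec = (8 + 4·10 + 18)/6 = 66/6 = 11; σ²_API spec = ((18−8)/6)² = 2.778
te_Backend dev = (2 + 4·5 + 14)/6 = 36/6 = 6; σ²_Backend dev = ((14−2)/6)² = 4.000
te_Frontend dev = (9 + 4·13 + 17)/6 = 78/6 = 13; σ²_Frontend dev = ((17−9)/6)² = 1.778
te_Database migration = (2 + 4·4 + 18)/6 = 36/6 = 6; σ²_Database migration = ((18−2)/6)² = 7.111
te_Unit tests = (8 + 4·10 + 12)/6 = 60/6 = 10; σ²_Unit tests = ((12−8)/6)² = 0.444
te_Integration tests = (12 + 4·13 + 14)/6 = 78/6 = 13; σ²_Integration tests = ((14−12)/6)² = 0.111
te_Code review = (10 + 4·11 + 18)/6 = 72/6 = 12; σ²_Code review = ((18−10)/6)² = 1.778

Forward pass:
ES_API spec = 0; EF_API spec = 11
ES_Backend dev = 0; EF_Backend dev = 6
ES_Frontend dev = 0; EF_Frontend dev = 13
ES_Database migration = 6; EF_Database migration = 6+6 = 12
ES_Unit tests = max(EF_API spec=11, EF_Database migration=12) = 12; EF_Unit tests = 12+10 = 22
ES_Integration tests = max(EF_Frontend dev=13, EF_Unit tests=22) = 22; EF_Integration tests = 22+13 = 35
ES_Code review = max(EF_API spec=11, EF_Integration tests=35) = 35; EF_Code review = 35+12 = 47
Expected project duration μ = 47 days. Critical path: Backend dev → Database migration → Unit tests → Integration tests → Code review.

Variance along critical path = 4.000 + 7.111 + 0.444 + 0.111 + 1.778 = 13.444
σ = √13.444 = 3.667 days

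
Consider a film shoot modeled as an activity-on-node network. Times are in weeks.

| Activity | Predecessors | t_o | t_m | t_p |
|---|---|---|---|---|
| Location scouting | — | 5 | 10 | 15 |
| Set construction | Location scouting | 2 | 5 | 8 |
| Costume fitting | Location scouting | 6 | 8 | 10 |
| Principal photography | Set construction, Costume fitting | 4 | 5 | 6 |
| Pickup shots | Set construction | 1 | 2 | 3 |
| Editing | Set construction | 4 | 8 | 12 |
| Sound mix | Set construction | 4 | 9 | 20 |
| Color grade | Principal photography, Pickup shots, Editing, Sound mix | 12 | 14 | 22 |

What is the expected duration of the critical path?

40 weeks

te_Location scouting = (5 + 4·10 + 15)/6 = 60/6 = 10
te_Set construction = (2 + 4·5 + 8)/6 = 30/6 = 5
te_Costume fitting = (6 + 4·8 + 10)/6 = 48/6 = 8
te_Principal photography = (4 + 4·5 + 6)/6 = 30/6 = 5
te_Pickup shots = (1 + 4·2 + 3)/6 = 12/6 = 2
te_Editing = (4 + 4·8 + 12)/6 = 48/6 = 8
te_Sound mix = (4 + 4·9 + 20)/6 = 60/6 = 10
te_Color grade = (12 + 4·14 + 22)/6 = 90/6 = 15

Forward pass:
ES_Location scouting = 0; EF_Location scouting = 10
ES_Set construction = 10; EF_Set construction = 10+5 = 15
ES_Costume fitting = 10; EF_Costume fitting = 10+8 = 18
ES_Principal photography = max(EF_Set construction=15, EF_Costume fitting=18) = 18; EF_Principal photography = 18+5 = 23
ES_Pickup shots = 15; EF_Pickup shots = 15+2 = 17
ES_Editing = 15; EF_Editing = 15+8 = 23
ES_Sound mix = 15; EF_Sound mix = 15+10 = 25
ES_Color grade = max(EF_Principal photography=23, EF_Pickup shots=17, EF_Editing=23, EF_Sound mix=25) = 25; EF_Color grade = 25+15 = 40
Expected project duration μ = 40 weeks. Critical path: Location scouting → Set construction → Sound mix → Color grade.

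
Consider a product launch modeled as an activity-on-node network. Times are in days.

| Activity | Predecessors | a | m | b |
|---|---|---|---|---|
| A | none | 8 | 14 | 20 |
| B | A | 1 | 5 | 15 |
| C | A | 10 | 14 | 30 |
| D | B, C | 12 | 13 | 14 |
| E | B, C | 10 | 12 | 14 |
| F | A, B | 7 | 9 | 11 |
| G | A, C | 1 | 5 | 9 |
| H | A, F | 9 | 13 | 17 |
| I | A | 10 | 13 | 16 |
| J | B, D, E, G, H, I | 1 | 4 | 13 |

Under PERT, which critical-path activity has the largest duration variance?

C

te_A = (8 + 4·14 + 20)/6 = 84/6 = 14; σ²_A = ((20−8)/6)² = 4.000
te_B = (1 + 4·5 + 15)/6 = 36/6 = 6; σ²_B = ((15−1)/6)² = 5.444
te_C = (10 + 4·14 + 30)/6 = 96/6 = 16; σ²_C = ((30−10)/6)² = 11.111
te_D = (12 + 4·13 + 14)/6 = 78/6 = 13; σ²_D = ((14−12)/6)² = 0.111
te_E = (10 + 4·12 + 14)/6 = 72/6 = 12; σ²_E = ((14−10)/6)² = 0.444
te_F = (7 + 4·9 + 11)/6 = 54/6 = 9; σ²_F = ((11−7)/6)² = 0.444
te_G = (1 + 4·5 + 9)/6 = 30/6 = 5; σ²_G = ((9−1)/6)² = 1.778
te_H = (9 + 4·13 + 17)/6 = 78/6 = 13; σ²_H = ((17−9)/6)² = 1.778
te_I = (10 + 4·13 + 16)/6 = 78/6 = 13; σ²_I = ((16−10)/6)² = 1.000
te_J = (1 + 4·4 + 13)/6 = 30/6 = 5; σ²_J = ((13−1)/6)² = 4.000

Forward pass:
ES_A = 0; EF_A = 14
ES_B = 14; EF_B = 14+6 = 20
ES_C = 14; EF_C = 14+16 = 30
ES_D = max(EF_B=20, EF_C=30) = 30; EF_D = 30+13 = 43
ES_E = max(EF_B=20, EF_C=30) = 30; EF_E = 30+12 = 42
ES_F = max(EF_A=14, EF_B=20) = 20; EF_F = 20+9 = 29
ES_G = max(EF_A=14, EF_C=30) = 30; EF_G = 30+5 = 35
ES_H = max(EF_A=14, EF_F=29) = 29; EF_H = 29+13 = 42
ES_I = 14; EF_I = 14+13 = 27
ES_J = max(EF_B=20, EF_D=43, EF_E=42, EF_G=35, EF_H=42, EF_I=27) = 43; EF_J = 43+5 = 48
Expected project duration μ = 48 days. Critical path: A → C → D → J.

Variances on critical path: σ²_A=4.000, σ²_C=11.111, σ²_D=0.111, σ²_J=4.000.
Largest is σ²_C = 11.111.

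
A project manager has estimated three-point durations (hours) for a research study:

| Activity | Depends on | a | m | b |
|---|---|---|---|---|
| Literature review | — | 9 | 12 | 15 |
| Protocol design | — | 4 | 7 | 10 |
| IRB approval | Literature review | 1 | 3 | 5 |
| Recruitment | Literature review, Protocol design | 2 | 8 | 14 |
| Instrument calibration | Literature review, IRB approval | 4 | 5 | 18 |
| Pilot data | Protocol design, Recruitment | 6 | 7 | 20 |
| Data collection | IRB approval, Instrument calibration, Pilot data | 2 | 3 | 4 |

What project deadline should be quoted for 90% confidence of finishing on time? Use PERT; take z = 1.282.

te_Literature review = (9 + 4·12 + 15)/6 = 72/6 = 12; σ²_Literature review = ((15−9)/6)² = 1.000
te_Protocol design = (4 + 4·7 + 10)/6 = 42/6 = 7; σ²_Protocol design = ((10−4)/6)² = 1.000
te_IRB approval = (1 + 4·3 + 5)/6 = 18/6 = 3; σ²_IRB approval = ((5−1)/6)² = 0.444
te_Recruitment = (2 + 4·8 + 14)/6 = 48/6 = 8; σ²_Recruitment = ((14−2)/6)² = 4.000
te_Instrument calibration = (4 + 4·5 + 18)/6 = 42/6 = 7; σ²_Instrument calibration = ((18−4)/6)² = 5.444
te_Pilot data = (6 + 4·7 + 20)/6 = 54/6 = 9; σ²_Pilot data = ((20−6)/6)² = 5.444
te_Data collection = (2 + 4·3 + 4)/6 = 18/6 = 3; σ²_Data collection = ((4−2)/6)² = 0.111

Forward pass:
ES_Literature review = 0; EF_Literature review = 12
ES_Protocol design = 0; EF_Protocol design = 7
ES_IRB approval = 12; EF_IRB approval = 12+3 = 15
ES_Recruitment = max(EF_Literature review=12, EF_Protocol design=7) = 12; EF_Recruitment = 12+8 = 20
ES_Instrument calibration = max(EF_Literature review=12, EF_IRB approval=15) = 15; EF_Instrument calibration = 15+7 = 22
ES_Pilot data = max(EF_Protocol design=7, EF_Recruitment=20) = 20; EF_Pilot data = 20+9 = 29
ES_Data collection = max(EF_IRB approval=15, EF_Instrument calibration=22, EF_Pilot data=29) = 29; EF_Data collection = 29+3 = 32
Expected project duration μ = 32 hours. Critical path: Literature review → Recruitment → Pilot data → Data collection.

Variance along critical path = 1.000 + 4.000 + 5.444 + 0.111 = 10.556; σ = 3.249 hours.
D = μ + z·σ = 32 + 1.282·3.249 = 36.2 hours

36.2 hours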